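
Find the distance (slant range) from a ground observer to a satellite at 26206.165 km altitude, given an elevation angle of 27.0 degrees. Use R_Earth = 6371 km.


h = 26206.165 km, el = 27.0 deg
d = -R_E*sin(el) + sqrt((R_E*sin(el))^2 + 2*R_E*h + h^2)
d = -6371.0000*sin(0.4712389) + sqrt((6371.0000*0.4539905)^2 + 2*6371.0000*26206.165 + 26206.165^2)
d = 29186.4024 km

29186.4024 km


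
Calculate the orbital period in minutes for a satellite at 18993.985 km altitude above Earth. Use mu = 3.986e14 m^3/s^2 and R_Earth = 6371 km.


r = 25364.9850 km = 2.5364985e+07 m
T = 2*pi*sqrt(r^3/mu) = 2*pi*sqrt(1.6319387e+22 / 3.986e14)
T = 40203.4327 s = 670.0572 min

670.0572 minutes


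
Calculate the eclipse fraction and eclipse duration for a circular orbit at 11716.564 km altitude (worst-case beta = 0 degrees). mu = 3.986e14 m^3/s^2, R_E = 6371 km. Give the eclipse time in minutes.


r = 18087.5640 km
T = 403.4875 min
Eclipse fraction = arcsin(R_E/r)/pi = arcsin(6371.0000/18087.5640)/pi
= arcsin(0.352231)/pi = 0.1145768
Eclipse duration = 0.1145768 * 403.4875 = 46.2303 min

46.2303 minutes


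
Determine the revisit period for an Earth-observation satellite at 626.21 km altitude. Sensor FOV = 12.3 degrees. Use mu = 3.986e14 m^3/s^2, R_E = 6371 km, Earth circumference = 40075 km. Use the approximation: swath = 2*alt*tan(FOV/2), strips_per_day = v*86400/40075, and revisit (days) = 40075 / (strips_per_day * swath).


swath = 2*626.21*tan(0.1073377) = 134.9506 km
v = sqrt(mu/r) = 7547.5534 m/s = 7.5476 km/s
strips/day = v*86400/40075 = 7.5476*86400/40075 = 16.2722
coverage/day = strips * swath = 16.2722 * 134.9506 = 2195.9441 km
revisit = 40075 / 2195.9441 = 18.2496 days

18.2496 days


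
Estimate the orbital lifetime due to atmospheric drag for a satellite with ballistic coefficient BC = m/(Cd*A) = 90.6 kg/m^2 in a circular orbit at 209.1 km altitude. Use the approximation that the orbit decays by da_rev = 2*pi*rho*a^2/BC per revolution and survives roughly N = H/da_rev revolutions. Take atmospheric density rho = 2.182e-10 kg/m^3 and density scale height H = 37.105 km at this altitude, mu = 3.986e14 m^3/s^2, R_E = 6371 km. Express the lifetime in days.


a = R_E + alt = 6580.1000 km = 6.5801e+06 m
da_rev = 2*pi*rho*a^2/BC = 2*pi*2.182e-10*(6.5801e+06)^2/90.6 = 655.196252 m per revolution
N = H/da_rev = 37105.0000 m / 655.196252 m = 56.6319 revolutions
P = 2*pi*sqrt(a^3/mu) = 5312.0232 s
lifetime = N*P = 56.6319 * 5312.0232 = 300829.8958 s = 3.4818 days

3.4818 days


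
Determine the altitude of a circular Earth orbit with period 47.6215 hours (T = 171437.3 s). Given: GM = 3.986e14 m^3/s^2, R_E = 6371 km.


T = 171437.3 s
r = (mu*T^2/(4*pi^2))^(1/3) = (3.986e14 * 171437.3^2 / (4*pi^2))^(1/3)
r = 6.6700547e+07 m = 66700.5474 km
alt = r - R_E = 66700.5474 - 6371 = 60329.5474 km

60329.5474 km


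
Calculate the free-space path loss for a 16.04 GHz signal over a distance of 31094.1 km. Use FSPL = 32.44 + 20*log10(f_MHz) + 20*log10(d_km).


f = 16.04 GHz = 16040.0000 MHz
d = 31094.1 km
FSPL = 32.44 + 20*log10(16040.0000) + 20*log10(31094.1)
FSPL = 32.44 + 84.1041 + 89.8536
FSPL = 206.3976 dB

206.3976 dB


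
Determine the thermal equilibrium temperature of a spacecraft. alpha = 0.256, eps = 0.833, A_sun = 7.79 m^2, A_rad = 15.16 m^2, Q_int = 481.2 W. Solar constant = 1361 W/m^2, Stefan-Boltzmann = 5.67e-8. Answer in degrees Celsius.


Numerator = alpha*S*A_sun + Q_int = 0.256*1361*7.79 + 481.2 = 3195.3606 W
Denominator = eps*sigma*A_rad = 0.833*5.67e-8*15.16 = 7.1602348e-07 W/K^4
T^4 = 4.4626479e+09 K^4
T = 258.4629 K = -14.6871 C

-14.6871 degrees Celsius


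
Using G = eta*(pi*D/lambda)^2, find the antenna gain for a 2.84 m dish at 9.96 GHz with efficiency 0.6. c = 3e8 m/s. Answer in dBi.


lambda = c/f = 3e8 / 9.96e+09 = 0.03012048 m
G = eta*(pi*D/lambda)^2 = 0.6*(pi*2.84/0.03012048)^2
G = 52645.8138 (linear)
G = 10*log10(52645.8138) = 47.2136 dBi

47.2136 dBi


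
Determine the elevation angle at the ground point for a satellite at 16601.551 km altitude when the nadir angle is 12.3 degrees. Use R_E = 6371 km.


r = R_E + alt = 22972.5510 km
Law of sines in the satellite / Earth-center / ground-point triangle:
  sin(nadir)/R_E = sin(90 + el)/r  =>  cos(el) = (r/R_E)*sin(nadir)
cos(el) = (22972.5510 / 6371.0000) * sin(12.3 deg) = 0.7681449
el = arccos(0.7681449) = 39.8124 deg
(Earth-central angle = 90 - nadir - el = 37.8876 deg)

39.8124 degrees


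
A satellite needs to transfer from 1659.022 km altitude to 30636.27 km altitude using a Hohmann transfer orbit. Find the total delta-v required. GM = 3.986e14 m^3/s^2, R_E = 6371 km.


r1 = 8030.0220 km = 8.030022e+06 m
r2 = 37007.2700 km = 3.700727e+07 m
dv1 = sqrt(mu/r1)*(sqrt(2*r2/(r1+r2)) - 1) = 1986.4987 m/s
dv2 = sqrt(mu/r2)*(1 - sqrt(2*r1/(r1+r2))) = 1322.0956 m/s
total dv = |dv1| + |dv2| = 1986.4987 + 1322.0956 = 3308.5944 m/s = 3.3086 km/s

3.3086 km/s


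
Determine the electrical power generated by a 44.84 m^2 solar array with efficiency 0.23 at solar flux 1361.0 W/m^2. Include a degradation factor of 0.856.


P = area * eta * S * degradation
P = 44.84 * 0.23 * 1361.0 * 0.856
P = 12015.0430 W

12015.0430 W


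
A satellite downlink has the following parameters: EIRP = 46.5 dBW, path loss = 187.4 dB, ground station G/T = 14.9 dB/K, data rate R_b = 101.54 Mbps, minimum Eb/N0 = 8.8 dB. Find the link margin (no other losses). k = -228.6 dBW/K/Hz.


C/N0 = EIRP - FSPL + G/T - k = 46.5 - 187.4 + 14.9 - (-228.6)
C/N0 = 102.6000 dB-Hz
R_b = 101.54 Mbps = 1.0154e+08 bps -> 10*log10(R_b) = 80.0664 dB-Hz
Eb/N0 = C/N0 - 10*log10(R_b) = 102.6000 - 80.0664 = 22.5336 dB
Margin = Eb/N0 - Eb/N0_req = 22.5336 - 8.8 = 13.7336 dB (link closes)

13.7336 dB


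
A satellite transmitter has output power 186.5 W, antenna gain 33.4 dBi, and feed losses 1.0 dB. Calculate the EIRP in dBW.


Pt = 186.5 W = 22.7068 dBW
EIRP = Pt_dBW + Gt - losses = 22.7068 + 33.4 - 1.0 = 55.1068 dBW

55.1068 dBW


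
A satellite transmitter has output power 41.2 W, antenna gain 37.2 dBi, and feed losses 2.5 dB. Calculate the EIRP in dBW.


Pt = 41.2 W = 16.1490 dBW
EIRP = Pt_dBW + Gt - losses = 16.1490 + 37.2 - 2.5 = 50.8490 dBW

50.8490 dBW


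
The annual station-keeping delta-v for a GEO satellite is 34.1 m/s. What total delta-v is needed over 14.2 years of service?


dV = rate * years = 34.1 * 14.2
dV = 484.2200 m/s

484.2200 m/s


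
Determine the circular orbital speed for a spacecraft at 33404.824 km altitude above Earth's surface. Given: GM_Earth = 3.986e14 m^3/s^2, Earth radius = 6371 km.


r = R_E + alt = 6371.0 + 33404.824 = 39775.8240 km = 3.9775824e+07 m
v = sqrt(mu/r) = sqrt(3.986e14 / 3.9775824e+07) = 3165.6220 m/s = 3.1656 km/s

3.1656 km/s


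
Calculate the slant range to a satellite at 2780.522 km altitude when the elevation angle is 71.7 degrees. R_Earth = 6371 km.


h = 2780.522 km, el = 71.7 deg
d = -R_E*sin(el) + sqrt((R_E*sin(el))^2 + 2*R_E*h + h^2)
d = -6371.0000*sin(1.2514) + sqrt((6371.0000*0.9494255)^2 + 2*6371.0000*2780.522 + 2780.522^2)
d = 2881.4158 km

2881.4158 km


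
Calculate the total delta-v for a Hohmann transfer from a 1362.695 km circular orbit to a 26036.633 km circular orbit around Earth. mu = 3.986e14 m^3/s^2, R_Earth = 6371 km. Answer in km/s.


r1 = 7733.6950 km = 7.733695e+06 m
r2 = 32407.6330 km = 3.2407633e+07 m
dv1 = sqrt(mu/r1)*(sqrt(2*r2/(r1+r2)) - 1) = 1943.4002 m/s
dv2 = sqrt(mu/r2)*(1 - sqrt(2*r1/(r1+r2))) = 1330.0784 m/s
total dv = |dv1| + |dv2| = 1943.4002 + 1330.0784 = 3273.4786 m/s = 3.2735 km/s

3.2735 km/s


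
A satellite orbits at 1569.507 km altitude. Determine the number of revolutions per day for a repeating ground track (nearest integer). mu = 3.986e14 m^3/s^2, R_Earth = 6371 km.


r = 7.940507e+06 m
T = 2*pi*sqrt(r^3/mu) = 7041.7981 s = 117.3633 min
revs/day = 1440 / 117.3633 = 12.2696
Rounded: 12 revolutions per day

12 revolutions per day


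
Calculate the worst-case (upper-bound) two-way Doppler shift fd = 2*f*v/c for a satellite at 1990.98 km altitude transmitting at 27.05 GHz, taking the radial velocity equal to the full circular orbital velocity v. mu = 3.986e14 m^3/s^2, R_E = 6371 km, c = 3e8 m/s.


r = 8.36198e+06 m
v = sqrt(mu/r) = 6904.2115 m/s (worst-case radial velocity)
f = 27.05 GHz = 2.705e+10 Hz
fd = 2*f*v/c = 2*2.705e+10*6904.2115/3.0e+08
fd = 1.2450595e+06 Hz

1.2451e+06 Hz


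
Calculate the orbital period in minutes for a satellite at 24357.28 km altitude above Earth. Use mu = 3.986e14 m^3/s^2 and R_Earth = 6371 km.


r = 30728.2800 km = 3.072828e+07 m
T = 2*pi*sqrt(r^3/mu) = 2*pi*sqrt(2.9014478e+22 / 3.986e14)
T = 53606.6414 s = 893.4440 min

893.4440 minutes


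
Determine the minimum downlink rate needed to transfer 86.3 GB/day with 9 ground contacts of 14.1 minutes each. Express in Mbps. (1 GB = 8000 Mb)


total contact time = 9 * 14.1 * 60 = 7614.0000 s
data = 86.3 GB = 690400.0000 Mb
rate = 690400.0000 / 7614.0000 = 90.6751 Mbps

90.6751 Mbps


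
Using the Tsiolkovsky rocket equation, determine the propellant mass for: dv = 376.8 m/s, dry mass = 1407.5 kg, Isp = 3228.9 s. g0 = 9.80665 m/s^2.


ve = Isp * g0 = 3228.9 * 9.80665 = 31664.692185 m/s
mass ratio = exp(dv/ve) = exp(376.8/31664.692185) = 1.01197077
m_prop = m_dry * (mr - 1) = 1407.5 * (1.01197077 - 1)
m_prop = 16.8489 kg

16.8489 kg


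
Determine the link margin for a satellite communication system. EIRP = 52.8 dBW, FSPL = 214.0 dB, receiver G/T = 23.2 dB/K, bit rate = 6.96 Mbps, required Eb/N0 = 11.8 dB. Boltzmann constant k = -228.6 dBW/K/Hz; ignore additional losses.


C/N0 = EIRP - FSPL + G/T - k = 52.8 - 214.0 + 23.2 - (-228.6)
C/N0 = 90.6000 dB-Hz
R_b = 6.96 Mbps = 6.96e+06 bps -> 10*log10(R_b) = 68.4261 dB-Hz
Eb/N0 = C/N0 - 10*log10(R_b) = 90.6000 - 68.4261 = 22.1739 dB
Margin = Eb/N0 - Eb/N0_req = 22.1739 - 11.8 = 10.3739 dB (link closes)

10.3739 dB


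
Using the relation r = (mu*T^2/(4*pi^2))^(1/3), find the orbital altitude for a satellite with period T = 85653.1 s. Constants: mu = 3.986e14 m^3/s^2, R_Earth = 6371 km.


T = 85653.1 s
r = (mu*T^2/(4*pi^2))^(1/3) = (3.986e14 * 85653.1^2 / (4*pi^2))^(1/3)
r = 4.1997288e+07 m = 41997.2877 km
alt = r - R_E = 41997.2877 - 6371 = 35626.2877 km

35626.2877 km


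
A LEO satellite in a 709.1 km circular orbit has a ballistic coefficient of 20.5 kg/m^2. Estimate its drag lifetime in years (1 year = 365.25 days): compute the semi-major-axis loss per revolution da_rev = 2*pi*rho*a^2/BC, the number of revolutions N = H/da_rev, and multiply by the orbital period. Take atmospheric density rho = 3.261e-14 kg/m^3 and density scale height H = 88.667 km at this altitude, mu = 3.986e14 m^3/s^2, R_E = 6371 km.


a = R_E + alt = 7080.1000 km = 7.0801e+06 m
da_rev = 2*pi*rho*a^2/BC = 2*pi*3.261e-14*(7.0801e+06)^2/20.5 = 0.501020608 m per revolution
N = H/da_rev = 88667.0000 m / 0.501020608 m = 176972.7604 revolutions
P = 2*pi*sqrt(a^3/mu) = 5928.8479 s
lifetime = N*P = 176972.7604 * 5928.8479 = 1.0492446e+09 s = 12144.0345 days
years = 12144.0345 / 365.25 = 33.2486 years

33.2486 years


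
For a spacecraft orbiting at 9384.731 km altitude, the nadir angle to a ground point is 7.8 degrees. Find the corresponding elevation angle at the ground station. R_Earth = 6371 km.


r = R_E + alt = 15755.7310 km
Law of sines in the satellite / Earth-center / ground-point triangle:
  sin(nadir)/R_E = sin(90 + el)/r  =>  cos(el) = (r/R_E)*sin(nadir)
cos(el) = (15755.7310 / 6371.0000) * sin(7.8 deg) = 0.3356299
el = arccos(0.3356299) = 70.3892 deg
(Earth-central angle = 90 - nadir - el = 11.8108 deg)

70.3892 degrees


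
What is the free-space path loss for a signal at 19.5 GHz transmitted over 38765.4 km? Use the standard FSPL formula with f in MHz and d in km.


f = 19.5 GHz = 19500.0000 MHz
d = 38765.4 km
FSPL = 32.44 + 20*log10(19500.0000) + 20*log10(38765.4)
FSPL = 32.44 + 85.8007 + 91.7689
FSPL = 210.0096 dB

210.0096 dB


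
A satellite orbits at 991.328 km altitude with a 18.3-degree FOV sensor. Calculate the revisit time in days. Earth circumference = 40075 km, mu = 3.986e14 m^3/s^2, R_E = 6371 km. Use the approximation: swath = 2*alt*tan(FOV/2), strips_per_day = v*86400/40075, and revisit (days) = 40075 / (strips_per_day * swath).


swath = 2*991.328*tan(0.1596976) = 319.3449 km
v = sqrt(mu/r) = 7358.0217 m/s = 7.3580 km/s
strips/day = v*86400/40075 = 7.3580*86400/40075 = 15.8636
coverage/day = strips * swath = 15.8636 * 319.3449 = 5065.9538 km
revisit = 40075 / 5065.9538 = 7.9107 days

7.9107 days


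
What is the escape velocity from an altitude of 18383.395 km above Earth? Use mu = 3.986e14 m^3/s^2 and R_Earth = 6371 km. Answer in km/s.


r = 6371.0 + 18383.395 = 24754.3950 km = 2.4754395e+07 m
v_esc = sqrt(2*mu/r) = sqrt(2*3.986e14 / 2.4754395e+07)
v_esc = 5674.8905 m/s = 5.6749 km/s

5.6749 km/s


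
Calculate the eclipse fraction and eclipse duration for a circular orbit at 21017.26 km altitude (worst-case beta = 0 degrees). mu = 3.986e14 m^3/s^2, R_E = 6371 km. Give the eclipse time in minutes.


r = 27388.2600 km
T = 751.8075 min
Eclipse fraction = arcsin(R_E/r)/pi = arcsin(6371.0000/27388.2600)/pi
= arcsin(0.2326179)/pi = 0.07472916
Eclipse duration = 0.07472916 * 751.8075 = 56.1819 min

56.1819 minutes


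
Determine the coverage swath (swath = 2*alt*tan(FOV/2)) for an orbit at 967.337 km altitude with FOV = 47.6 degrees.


FOV = 47.6 deg = 0.8307767 rad
swath = 2 * alt * tan(FOV/2) = 2 * 967.337 * tan(0.4153884)
swath = 2 * 967.337 * 0.4410526
swath = 853.2929 km

853.2929 km


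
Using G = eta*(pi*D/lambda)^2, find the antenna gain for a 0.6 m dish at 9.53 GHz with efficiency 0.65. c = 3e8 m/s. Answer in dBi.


lambda = c/f = 3e8 / 9.53e+09 = 0.03147954 m
G = eta*(pi*D/lambda)^2 = 0.65*(pi*0.6/0.03147954)^2
G = 2330.5525 (linear)
G = 10*log10(2330.5525) = 33.6746 dBi

33.6746 dBi


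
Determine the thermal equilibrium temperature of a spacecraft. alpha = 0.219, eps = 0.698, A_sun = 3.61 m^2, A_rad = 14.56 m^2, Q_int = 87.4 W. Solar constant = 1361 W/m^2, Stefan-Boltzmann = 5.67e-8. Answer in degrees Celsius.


Numerator = alpha*S*A_sun + Q_int = 0.219*1361*3.61 + 87.4 = 1163.3930 W
Denominator = eps*sigma*A_rad = 0.698*5.67e-8*14.56 = 5.762353e-07 W/K^4
T^4 = 2.0189548e+09 K^4
T = 211.9735 K = -61.1765 C

-61.1765 degrees Celsius


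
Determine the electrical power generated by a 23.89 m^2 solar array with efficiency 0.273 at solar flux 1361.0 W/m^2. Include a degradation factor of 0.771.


P = area * eta * S * degradation
P = 23.89 * 0.273 * 1361.0 * 0.771
P = 6843.7053 W

6843.7053 W


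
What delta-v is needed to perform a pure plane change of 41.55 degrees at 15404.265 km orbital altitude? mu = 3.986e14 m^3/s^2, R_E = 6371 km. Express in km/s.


r = 21775.2650 km = 2.1775265e+07 m
V = sqrt(mu/r) = 4278.4545 m/s
di = 41.55 deg = 0.7251843 rad
dV = 2*V*sin(di/2) = 2*4278.4545*sin(0.3625922)
dV = 3035.1274 m/s = 3.0351 km/s

3.0351 km/s


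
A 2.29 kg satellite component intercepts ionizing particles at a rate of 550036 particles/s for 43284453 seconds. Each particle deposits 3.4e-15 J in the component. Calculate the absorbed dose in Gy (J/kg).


Total energy deposited = rate * time * E_per
  = 550036 * 43284453 * 3.4e-15 = 0.08094723 J
Dose = E_total / mass = 0.08094723 / 2.29
Dose = 0.03534813 Gy

0.0353 Gy


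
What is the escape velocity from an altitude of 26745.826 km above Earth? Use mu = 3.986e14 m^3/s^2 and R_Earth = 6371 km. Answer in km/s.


r = 6371.0 + 26745.826 = 33116.8260 km = 3.3116826e+07 m
v_esc = sqrt(2*mu/r) = sqrt(2*3.986e14 / 3.3116826e+07)
v_esc = 4906.3587 m/s = 4.9064 km/s

4.9064 km/s


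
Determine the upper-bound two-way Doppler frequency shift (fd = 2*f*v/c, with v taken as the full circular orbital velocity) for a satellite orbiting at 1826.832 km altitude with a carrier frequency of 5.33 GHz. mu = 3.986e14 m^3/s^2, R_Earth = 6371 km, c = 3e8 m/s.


r = 8.197832e+06 m
v = sqrt(mu/r) = 6972.9916 m/s (worst-case radial velocity)
f = 5.33 GHz = 5.33e+09 Hz
fd = 2*f*v/c = 2*5.33e+09*6972.9916/3.0e+08
fd = 247773.6338 Hz

247773.6338 Hz


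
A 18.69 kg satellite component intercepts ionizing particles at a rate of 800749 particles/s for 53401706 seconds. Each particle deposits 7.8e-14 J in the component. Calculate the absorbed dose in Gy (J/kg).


Total energy deposited = rate * time * E_per
  = 800749 * 53401706 * 7.8e-14 = 3.3354 J
Dose = E_total / mass = 3.3354 / 18.69
Dose = 0.1784583 Gy

0.1785 Gy


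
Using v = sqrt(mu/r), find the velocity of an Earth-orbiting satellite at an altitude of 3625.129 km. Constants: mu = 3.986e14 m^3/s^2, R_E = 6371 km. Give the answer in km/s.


r = R_E + alt = 6371.0 + 3625.129 = 9996.1290 km = 9.996129e+06 m
v = sqrt(mu/r) = sqrt(3.986e14 / 9.996129e+06) = 6314.7000 m/s = 6.3147 km/s

6.3147 km/s


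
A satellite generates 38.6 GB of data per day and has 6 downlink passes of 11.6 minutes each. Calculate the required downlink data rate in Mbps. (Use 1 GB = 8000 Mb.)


total contact time = 6 * 11.6 * 60 = 4176.0000 s
data = 38.6 GB = 308800.0000 Mb
rate = 308800.0000 / 4176.0000 = 73.9464 Mbps

73.9464 Mbps


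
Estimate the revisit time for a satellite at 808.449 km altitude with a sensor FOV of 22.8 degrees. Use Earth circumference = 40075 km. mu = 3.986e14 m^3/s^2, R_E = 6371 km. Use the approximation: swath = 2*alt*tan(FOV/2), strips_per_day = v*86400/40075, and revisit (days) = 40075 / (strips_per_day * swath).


swath = 2*808.449*tan(0.1989675) = 326.0238 km
v = sqrt(mu/r) = 7451.1463 m/s = 7.4511 km/s
strips/day = v*86400/40075 = 7.4511*86400/40075 = 16.0644
coverage/day = strips * swath = 16.0644 * 326.0238 = 5237.3626 km
revisit = 40075 / 5237.3626 = 7.6518 days

7.6518 days


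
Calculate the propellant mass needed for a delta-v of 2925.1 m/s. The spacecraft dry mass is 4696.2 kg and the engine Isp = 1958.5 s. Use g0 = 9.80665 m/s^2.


ve = Isp * g0 = 1958.5 * 9.80665 = 19206.324025 m/s
mass ratio = exp(dv/ve) = exp(2925.1/19206.324025) = 1.16450813
m_prop = m_dry * (mr - 1) = 4696.2 * (1.16450813 - 1)
m_prop = 772.5631 kg

772.5631 kg


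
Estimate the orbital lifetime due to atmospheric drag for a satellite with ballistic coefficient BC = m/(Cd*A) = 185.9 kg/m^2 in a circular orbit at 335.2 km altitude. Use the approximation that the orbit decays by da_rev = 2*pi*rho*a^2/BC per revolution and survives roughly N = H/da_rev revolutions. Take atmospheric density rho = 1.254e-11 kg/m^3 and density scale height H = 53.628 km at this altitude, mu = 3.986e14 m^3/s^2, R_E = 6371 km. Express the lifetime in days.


a = R_E + alt = 6706.2000 km = 6.7062e+06 m
da_rev = 2*pi*rho*a^2/BC = 2*pi*1.254e-11*(6.7062e+06)^2/185.9 = 19.061234 m per revolution
N = H/da_rev = 53628.0000 m / 19.061234 m = 2813.4590 revolutions
P = 2*pi*sqrt(a^3/mu) = 5465.4506 s
lifetime = N*P = 2813.4590 * 5465.4506 = 1.5376821e+07 s = 177.9725 days

177.9725 days


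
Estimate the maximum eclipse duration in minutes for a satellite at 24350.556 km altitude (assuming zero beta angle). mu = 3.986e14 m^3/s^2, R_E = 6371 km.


r = 30721.5560 km
T = 893.1508 min
Eclipse fraction = arcsin(R_E/r)/pi = arcsin(6371.0000/30721.5560)/pi
= arcsin(0.2073788)/pi = 0.06649327
Eclipse duration = 0.06649327 * 893.1508 = 59.3885 min

59.3885 minutes


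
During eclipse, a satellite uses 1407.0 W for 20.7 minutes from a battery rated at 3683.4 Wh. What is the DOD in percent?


E_used = P * t / 60 = 1407.0 * 20.7 / 60 = 485.4150 Wh
DOD = E_used / E_total * 100 = 485.4150 / 3683.4 * 100
DOD = 13.1784 %

13.1784 %


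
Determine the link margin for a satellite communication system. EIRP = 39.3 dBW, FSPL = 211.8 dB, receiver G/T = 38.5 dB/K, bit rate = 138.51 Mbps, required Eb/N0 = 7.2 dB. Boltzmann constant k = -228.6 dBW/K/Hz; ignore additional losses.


C/N0 = EIRP - FSPL + G/T - k = 39.3 - 211.8 + 38.5 - (-228.6)
C/N0 = 94.6000 dB-Hz
R_b = 138.51 Mbps = 1.3851e+08 bps -> 10*log10(R_b) = 81.4148 dB-Hz
Eb/N0 = C/N0 - 10*log10(R_b) = 94.6000 - 81.4148 = 13.1852 dB
Margin = Eb/N0 - Eb/N0_req = 13.1852 - 7.2 = 5.9852 dB (link closes)

5.9852 dB


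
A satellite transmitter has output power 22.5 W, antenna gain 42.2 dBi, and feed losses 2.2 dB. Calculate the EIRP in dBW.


Pt = 22.5 W = 13.5218 dBW
EIRP = Pt_dBW + Gt - losses = 13.5218 + 42.2 - 2.2 = 53.5218 dBW

53.5218 dBW


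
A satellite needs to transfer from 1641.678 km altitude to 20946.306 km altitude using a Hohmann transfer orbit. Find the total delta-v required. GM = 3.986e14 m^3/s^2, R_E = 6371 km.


r1 = 8012.6780 km = 8.012678e+06 m
r2 = 27317.3060 km = 2.7317306e+07 m
dv1 = sqrt(mu/r1)*(sqrt(2*r2/(r1+r2)) - 1) = 1717.7605 m/s
dv2 = sqrt(mu/r2)*(1 - sqrt(2*r1/(r1+r2))) = 1247.2232 m/s
total dv = |dv1| + |dv2| = 1717.7605 + 1247.2232 = 2964.9838 m/s = 2.9650 km/s

2.9650 km/s


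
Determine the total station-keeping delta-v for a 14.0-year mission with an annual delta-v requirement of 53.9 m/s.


dV = rate * years = 53.9 * 14.0
dV = 754.6000 m/s

754.6000 m/s


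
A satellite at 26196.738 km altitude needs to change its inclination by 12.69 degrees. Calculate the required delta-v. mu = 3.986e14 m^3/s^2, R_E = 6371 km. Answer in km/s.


r = 32567.7380 km = 3.2567738e+07 m
V = sqrt(mu/r) = 3498.4434 m/s
di = 12.69 deg = 0.2214823 rad
dV = 2*V*sin(di/2) = 2*3498.4434*sin(0.1107411)
dV = 773.2605 m/s = 0.7732605 km/s

0.7733 km/s


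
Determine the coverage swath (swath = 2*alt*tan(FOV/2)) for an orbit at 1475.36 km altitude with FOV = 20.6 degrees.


FOV = 20.6 deg = 0.3595378 rad
swath = 2 * alt * tan(FOV/2) = 2 * 1475.36 * tan(0.1797689)
swath = 2 * 1475.36 * 0.1817308
swath = 536.2367 km

536.2367 km


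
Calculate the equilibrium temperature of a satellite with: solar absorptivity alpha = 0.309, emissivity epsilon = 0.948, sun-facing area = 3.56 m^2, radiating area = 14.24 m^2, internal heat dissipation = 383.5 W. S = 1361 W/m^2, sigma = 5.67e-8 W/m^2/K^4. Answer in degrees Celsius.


Numerator = alpha*S*A_sun + Q_int = 0.309*1361*3.56 + 383.5 = 1880.6544 W
Denominator = eps*sigma*A_rad = 0.948*5.67e-8*14.24 = 7.6542278e-07 W/K^4
T^4 = 2.4570139e+09 K^4
T = 222.6393 K = -50.5107 C

-50.5107 degrees Celsius


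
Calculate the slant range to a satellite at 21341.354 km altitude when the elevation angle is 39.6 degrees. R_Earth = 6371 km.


h = 21341.354 km, el = 39.6 deg
d = -R_E*sin(el) + sqrt((R_E*sin(el))^2 + 2*R_E*h + h^2)
d = -6371.0000*sin(0.6911504) + sqrt((6371.0000*0.637424)^2 + 2*6371.0000*21341.354 + 21341.354^2)
d = 23213.0780 km

23213.0780 km


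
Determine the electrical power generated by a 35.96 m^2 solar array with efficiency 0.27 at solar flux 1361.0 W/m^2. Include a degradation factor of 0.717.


P = area * eta * S * degradation
P = 35.96 * 0.27 * 1361.0 * 0.717
P = 9474.5966 W

9474.5966 W


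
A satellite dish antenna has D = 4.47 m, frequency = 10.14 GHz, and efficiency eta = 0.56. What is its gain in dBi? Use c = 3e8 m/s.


lambda = c/f = 3e8 / 1.014e+10 = 0.0295858 m
G = eta*(pi*D/lambda)^2 = 0.56*(pi*4.47/0.0295858)^2
G = 126164.2235 (linear)
G = 10*log10(126164.2235) = 51.0094 dBi

51.0094 dBi


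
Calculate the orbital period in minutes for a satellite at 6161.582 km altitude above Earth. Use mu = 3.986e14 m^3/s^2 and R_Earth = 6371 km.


r = 12532.5820 km = 1.2532582e+07 m
T = 2*pi*sqrt(r^3/mu) = 2*pi*sqrt(1.9684377e+21 / 3.986e14)
T = 13962.7851 s = 232.7131 min

232.7131 minutes


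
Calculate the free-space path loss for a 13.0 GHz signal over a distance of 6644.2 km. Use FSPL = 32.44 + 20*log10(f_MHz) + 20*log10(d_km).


f = 13.0 GHz = 13000.0000 MHz
d = 6644.2 km
FSPL = 32.44 + 20*log10(13000.0000) + 20*log10(6644.2)
FSPL = 32.44 + 82.2789 + 76.4489
FSPL = 191.1677 dB

191.1677 dB


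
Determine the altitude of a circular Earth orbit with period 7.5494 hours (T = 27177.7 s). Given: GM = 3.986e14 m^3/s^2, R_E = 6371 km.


T = 27177.7 s
r = (mu*T^2/(4*pi^2))^(1/3) = (3.986e14 * 27177.7^2 / (4*pi^2))^(1/3)
r = 1.953744e+07 m = 19537.4398 km
alt = r - R_E = 19537.4398 - 6371 = 13166.4398 km

13166.4398 km


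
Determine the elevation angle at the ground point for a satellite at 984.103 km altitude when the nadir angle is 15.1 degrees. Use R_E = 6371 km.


r = R_E + alt = 7355.1030 km
Law of sines in the satellite / Earth-center / ground-point triangle:
  sin(nadir)/R_E = sin(90 + el)/r  =>  cos(el) = (r/R_E)*sin(nadir)
cos(el) = (7355.1030 / 6371.0000) * sin(15.1 deg) = 0.3007436
el = arccos(0.3007436) = 72.4977 deg
(Earth-central angle = 90 - nadir - el = 2.4023 deg)

72.4977 degrees


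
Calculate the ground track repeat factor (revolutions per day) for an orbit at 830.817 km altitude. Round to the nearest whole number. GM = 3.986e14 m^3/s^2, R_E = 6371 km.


r = 7.201817e+06 m
T = 2*pi*sqrt(r^3/mu) = 6082.3911 s = 101.3732 min
revs/day = 1440 / 101.3732 = 14.2049
Rounded: 14 revolutions per day

14 revolutions per day


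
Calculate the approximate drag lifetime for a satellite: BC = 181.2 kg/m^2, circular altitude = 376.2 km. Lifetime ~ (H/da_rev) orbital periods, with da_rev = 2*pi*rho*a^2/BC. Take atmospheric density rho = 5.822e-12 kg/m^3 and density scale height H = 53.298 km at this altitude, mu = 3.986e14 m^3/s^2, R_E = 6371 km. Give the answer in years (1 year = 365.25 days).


a = R_E + alt = 6747.2000 km = 6.7472e+06 m
da_rev = 2*pi*rho*a^2/BC = 2*pi*5.822e-12*(6.7472e+06)^2/181.2 = 9.190540 m per revolution
N = H/da_rev = 53298.0000 m / 9.190540 m = 5799.2238 revolutions
P = 2*pi*sqrt(a^3/mu) = 5515.6487 s
lifetime = N*P = 5799.2238 * 5515.6487 = 3.1986481e+07 s = 370.2139 days
years = 370.2139 / 365.25 = 1.0136 years

1.0136 years


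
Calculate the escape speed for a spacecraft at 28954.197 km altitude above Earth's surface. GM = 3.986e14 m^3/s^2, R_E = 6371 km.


r = 6371.0 + 28954.197 = 35325.1970 km = 3.5325197e+07 m
v_esc = sqrt(2*mu/r) = sqrt(2*3.986e14 / 3.5325197e+07)
v_esc = 4750.5222 m/s = 4.7505 km/s

4.7505 km/s


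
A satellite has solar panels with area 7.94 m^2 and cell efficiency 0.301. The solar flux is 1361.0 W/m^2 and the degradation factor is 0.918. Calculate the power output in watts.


P = area * eta * S * degradation
P = 7.94 * 0.301 * 1361.0 * 0.918
P = 2985.9863 W

2985.9863 W


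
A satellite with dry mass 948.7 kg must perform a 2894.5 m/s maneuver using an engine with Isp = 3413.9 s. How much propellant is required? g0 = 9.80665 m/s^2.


ve = Isp * g0 = 3413.9 * 9.80665 = 33478.922435 m/s
mass ratio = exp(dv/ve) = exp(2894.5/33478.922435) = 1.09030490
m_prop = m_dry * (mr - 1) = 948.7 * (1.09030490 - 1)
m_prop = 85.6723 kg

85.6723 kg


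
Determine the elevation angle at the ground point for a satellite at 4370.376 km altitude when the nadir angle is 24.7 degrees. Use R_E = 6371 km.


r = R_E + alt = 10741.3760 km
Law of sines in the satellite / Earth-center / ground-point triangle:
  sin(nadir)/R_E = sin(90 + el)/r  =>  cos(el) = (r/R_E)*sin(nadir)
cos(el) = (10741.3760 / 6371.0000) * sin(24.7 deg) = 0.7045154
el = arccos(0.7045154) = 45.2096 deg
(Earth-central angle = 90 - nadir - el = 20.0904 deg)

45.2096 degrees


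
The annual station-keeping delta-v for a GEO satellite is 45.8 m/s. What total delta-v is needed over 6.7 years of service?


dV = rate * years = 45.8 * 6.7
dV = 306.8600 m/s

306.8600 m/s


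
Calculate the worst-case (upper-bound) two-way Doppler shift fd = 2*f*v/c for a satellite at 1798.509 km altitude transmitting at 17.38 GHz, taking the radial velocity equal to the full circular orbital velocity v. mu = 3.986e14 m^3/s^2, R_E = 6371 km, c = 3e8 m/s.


r = 8.169509e+06 m
v = sqrt(mu/r) = 6985.0685 m/s (worst-case radial velocity)
f = 17.38 GHz = 1.738e+10 Hz
fd = 2*f*v/c = 2*1.738e+10*6985.0685/3.0e+08
fd = 809336.6035 Hz

809336.6035 Hz


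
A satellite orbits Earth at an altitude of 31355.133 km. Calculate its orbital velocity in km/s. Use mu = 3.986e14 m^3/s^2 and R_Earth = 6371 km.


r = R_E + alt = 6371.0 + 31355.133 = 37726.1330 km = 3.7726133e+07 m
v = sqrt(mu/r) = sqrt(3.986e14 / 3.7726133e+07) = 3250.4800 m/s = 3.2505 km/s

3.2505 km/s


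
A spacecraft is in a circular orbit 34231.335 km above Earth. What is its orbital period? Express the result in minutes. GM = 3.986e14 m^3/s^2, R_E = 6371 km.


r = 40602.3350 km = 4.0602335e+07 m
T = 2*pi*sqrt(r^3/mu) = 2*pi*sqrt(6.6934963e+22 / 3.986e14)
T = 81421.2445 s = 1357.0207 min

1357.0207 minutes


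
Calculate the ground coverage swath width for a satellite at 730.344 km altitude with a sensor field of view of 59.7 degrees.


FOV = 59.7 deg = 1.0420 rad
swath = 2 * alt * tan(FOV/2) = 2 * 730.344 * tan(0.5209808)
swath = 2 * 730.344 * 0.5738649
swath = 838.2375 km

838.2375 km


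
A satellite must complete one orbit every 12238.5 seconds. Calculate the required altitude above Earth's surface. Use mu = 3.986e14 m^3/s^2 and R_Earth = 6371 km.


T = 12238.5 s
r = (mu*T^2/(4*pi^2))^(1/3) = (3.986e14 * 12238.5^2 / (4*pi^2))^(1/3)
r = 1.1478311e+07 m = 11478.3108 km
alt = r - R_E = 11478.3108 - 6371 = 5107.3108 km

5107.3108 km


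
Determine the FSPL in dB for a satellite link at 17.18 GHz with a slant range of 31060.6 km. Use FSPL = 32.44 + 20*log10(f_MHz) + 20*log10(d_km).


f = 17.18 GHz = 17180.0000 MHz
d = 31060.6 km
FSPL = 32.44 + 20*log10(17180.0000) + 20*log10(31060.6)
FSPL = 32.44 + 84.7005 + 89.8442
FSPL = 206.9847 dB

206.9847 dB


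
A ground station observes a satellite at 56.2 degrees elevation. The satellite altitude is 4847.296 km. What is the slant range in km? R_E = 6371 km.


h = 4847.296 km, el = 56.2 deg
d = -R_E*sin(el) + sqrt((R_E*sin(el))^2 + 2*R_E*h + h^2)
d = -6371.0000*sin(0.980875) + sqrt((6371.0000*0.8309845)^2 + 2*6371.0000*4847.296 + 4847.296^2)
d = 5349.5332 km

5349.5332 km


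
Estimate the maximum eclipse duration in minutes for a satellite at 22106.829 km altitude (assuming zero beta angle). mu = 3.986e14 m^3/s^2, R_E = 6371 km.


r = 28477.8290 km
T = 797.1137 min
Eclipse fraction = arcsin(R_E/r)/pi = arcsin(6371.0000/28477.8290)/pi
= arcsin(0.2237179)/pi = 0.07181943
Eclipse duration = 0.07181943 * 797.1137 = 57.2483 min

57.2483 minutes


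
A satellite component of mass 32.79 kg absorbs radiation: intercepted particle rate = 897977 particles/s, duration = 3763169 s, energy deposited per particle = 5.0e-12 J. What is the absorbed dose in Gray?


Total energy deposited = rate * time * E_per
  = 897977 * 3763169 * 5.0e-12 = 16.8962 J
Dose = E_total / mass = 16.8962 / 32.79
Dose = 0.515285 Gy

0.5153 Gy


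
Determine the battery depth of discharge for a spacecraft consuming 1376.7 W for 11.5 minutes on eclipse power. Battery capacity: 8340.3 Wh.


E_used = P * t / 60 = 1376.7 * 11.5 / 60 = 263.8675 Wh
DOD = E_used / E_total * 100 = 263.8675 / 8340.3 * 100
DOD = 3.1638 %

3.1638 %


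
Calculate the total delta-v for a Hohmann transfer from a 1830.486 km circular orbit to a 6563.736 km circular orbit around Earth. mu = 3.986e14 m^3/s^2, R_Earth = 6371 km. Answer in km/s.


r1 = 8201.4860 km = 8.201486e+06 m
r2 = 12934.7360 km = 1.2934736e+07 m
dv1 = sqrt(mu/r1)*(sqrt(2*r2/(r1+r2)) - 1) = 741.1915 m/s
dv2 = sqrt(mu/r2)*(1 - sqrt(2*r1/(r1+r2))) = 660.9162 m/s
total dv = |dv1| + |dv2| = 741.1915 + 660.9162 = 1402.1078 m/s = 1.4021 km/s

1.4021 km/s


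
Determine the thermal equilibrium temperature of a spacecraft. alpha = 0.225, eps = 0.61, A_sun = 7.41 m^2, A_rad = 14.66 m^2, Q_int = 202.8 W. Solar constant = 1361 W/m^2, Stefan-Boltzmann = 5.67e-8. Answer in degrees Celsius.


Numerator = alpha*S*A_sun + Q_int = 0.225*1361*7.41 + 202.8 = 2471.9273 W
Denominator = eps*sigma*A_rad = 0.61*5.67e-8*14.66 = 5.0704542e-07 W/K^4
T^4 = 4.8751594e+09 K^4
T = 264.2392 K = -8.9108 C

-8.9108 degrees Celsius


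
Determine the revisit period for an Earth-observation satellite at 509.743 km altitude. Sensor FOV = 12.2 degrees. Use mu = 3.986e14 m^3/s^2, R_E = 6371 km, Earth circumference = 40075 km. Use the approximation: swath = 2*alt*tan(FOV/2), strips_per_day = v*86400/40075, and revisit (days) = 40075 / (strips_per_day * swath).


swath = 2*509.743*tan(0.1064651) = 108.9516 km
v = sqrt(mu/r) = 7611.1622 m/s = 7.6112 km/s
strips/day = v*86400/40075 = 7.6112*86400/40075 = 16.4093
coverage/day = strips * swath = 16.4093 * 108.9516 = 1787.8245 km
revisit = 40075 / 1787.8245 = 22.4155 days

22.4155 days


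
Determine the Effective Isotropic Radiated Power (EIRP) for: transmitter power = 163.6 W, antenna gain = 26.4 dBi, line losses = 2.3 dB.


Pt = 163.6 W = 22.1378 dBW
EIRP = Pt_dBW + Gt - losses = 22.1378 + 26.4 - 2.3 = 46.2378 dBW

46.2378 dBW


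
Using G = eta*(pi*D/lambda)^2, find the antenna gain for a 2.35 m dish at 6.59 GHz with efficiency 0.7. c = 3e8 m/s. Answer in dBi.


lambda = c/f = 3e8 / 6.59e+09 = 0.04552352 m
G = eta*(pi*D/lambda)^2 = 0.7*(pi*2.35/0.04552352)^2
G = 18410.3409 (linear)
G = 10*log10(18410.3409) = 42.6506 dBi

42.6506 dBi


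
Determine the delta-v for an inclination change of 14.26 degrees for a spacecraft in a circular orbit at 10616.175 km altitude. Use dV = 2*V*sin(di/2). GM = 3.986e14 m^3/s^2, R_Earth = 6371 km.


r = 16987.1750 km = 1.6987175e+07 m
V = sqrt(mu/r) = 4844.0439 m/s
di = 14.26 deg = 0.248884 rad
dV = 2*V*sin(di/2) = 2*4844.0439*sin(0.124442)
dV = 1202.4956 m/s = 1.2025 km/s

1.2025 km/s


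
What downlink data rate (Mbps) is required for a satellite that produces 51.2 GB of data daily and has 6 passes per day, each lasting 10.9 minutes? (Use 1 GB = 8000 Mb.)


total contact time = 6 * 10.9 * 60 = 3924.0000 s
data = 51.2 GB = 409600.0000 Mb
rate = 409600.0000 / 3924.0000 = 104.3833 Mbps

104.3833 Mbps


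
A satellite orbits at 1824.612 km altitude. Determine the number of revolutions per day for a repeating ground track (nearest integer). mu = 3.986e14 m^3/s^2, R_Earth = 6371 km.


r = 8.195612e+06 m
T = 2*pi*sqrt(r^3/mu) = 7383.8575 s = 123.0643 min
revs/day = 1440 / 123.0643 = 11.7012
Rounded: 12 revolutions per day

12 revolutions per day


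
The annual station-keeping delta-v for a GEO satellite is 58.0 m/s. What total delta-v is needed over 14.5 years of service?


dV = rate * years = 58.0 * 14.5
dV = 841.0000 m/s

841.0000 m/s


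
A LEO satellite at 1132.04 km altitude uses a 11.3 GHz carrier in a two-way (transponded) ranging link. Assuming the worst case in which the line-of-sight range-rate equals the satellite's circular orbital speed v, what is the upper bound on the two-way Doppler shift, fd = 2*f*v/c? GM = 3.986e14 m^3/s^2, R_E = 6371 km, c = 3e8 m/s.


r = 7.50304e+06 m
v = sqrt(mu/r) = 7288.6990 m/s (worst-case radial velocity)
f = 11.3 GHz = 1.13e+10 Hz
fd = 2*f*v/c = 2*1.13e+10*7288.6990/3.0e+08
fd = 549081.9922 Hz

549081.9922 Hz


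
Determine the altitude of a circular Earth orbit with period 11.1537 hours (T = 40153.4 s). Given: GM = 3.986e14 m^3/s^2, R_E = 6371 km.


T = 40153.4 s
r = (mu*T^2/(4*pi^2))^(1/3) = (3.986e14 * 40153.4^2 / (4*pi^2))^(1/3)
r = 2.5343936e+07 m = 25343.9364 km
alt = r - R_E = 25343.9364 - 6371 = 18972.9364 km

18972.9364 km


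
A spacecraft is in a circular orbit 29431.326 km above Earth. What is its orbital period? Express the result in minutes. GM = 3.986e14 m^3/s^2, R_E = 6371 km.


r = 35802.3260 km = 3.5802326e+07 m
T = 2*pi*sqrt(r^3/mu) = 2*pi*sqrt(4.5891656e+22 / 3.986e14)
T = 67418.3447 s = 1123.6391 min

1123.6391 minutes


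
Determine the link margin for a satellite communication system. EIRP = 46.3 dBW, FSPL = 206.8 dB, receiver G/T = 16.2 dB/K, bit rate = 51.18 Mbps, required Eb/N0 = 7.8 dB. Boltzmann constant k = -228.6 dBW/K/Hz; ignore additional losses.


C/N0 = EIRP - FSPL + G/T - k = 46.3 - 206.8 + 16.2 - (-228.6)
C/N0 = 84.3000 dB-Hz
R_b = 51.18 Mbps = 5.118e+07 bps -> 10*log10(R_b) = 77.0910 dB-Hz
Eb/N0 = C/N0 - 10*log10(R_b) = 84.3000 - 77.0910 = 7.2090 dB
Margin = Eb/N0 - Eb/N0_req = 7.2090 - 7.8 = -0.5910028 dB (negative margin: link does not close)

-0.5910 dB


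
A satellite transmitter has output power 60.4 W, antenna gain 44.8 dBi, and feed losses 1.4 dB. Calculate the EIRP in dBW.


Pt = 60.4 W = 17.8104 dBW
EIRP = Pt_dBW + Gt - losses = 17.8104 + 44.8 - 1.4 = 61.2104 dBW

61.2104 dBW


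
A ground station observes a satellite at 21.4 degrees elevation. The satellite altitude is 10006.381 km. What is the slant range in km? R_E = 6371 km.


h = 10006.381 km, el = 21.4 deg
d = -R_E*sin(el) + sqrt((R_E*sin(el))^2 + 2*R_E*h + h^2)
d = -6371.0000*sin(0.3735005) + sqrt((6371.0000*0.3648768)^2 + 2*6371.0000*10006.381 + 10006.381^2)
d = 12940.7843 km

12940.7843 km


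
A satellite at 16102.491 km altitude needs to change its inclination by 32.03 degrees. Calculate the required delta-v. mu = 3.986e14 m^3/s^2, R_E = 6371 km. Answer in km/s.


r = 22473.4910 km = 2.2473491e+07 m
V = sqrt(mu/r) = 4211.4668 m/s
di = 32.03 deg = 0.559029 rad
dV = 2*V*sin(di/2) = 2*4211.4668*sin(0.2795145)
dV = 2323.7947 m/s = 2.3238 km/s

2.3238 km/s


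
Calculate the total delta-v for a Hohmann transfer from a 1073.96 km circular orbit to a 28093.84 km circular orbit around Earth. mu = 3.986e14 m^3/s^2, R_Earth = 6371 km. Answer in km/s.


r1 = 7444.9600 km = 7.44496e+06 m
r2 = 34464.8400 km = 3.446484e+07 m
dv1 = sqrt(mu/r1)*(sqrt(2*r2/(r1+r2)) - 1) = 2066.8134 m/s
dv2 = sqrt(mu/r2)*(1 - sqrt(2*r1/(r1+r2))) = 1373.7247 m/s
total dv = |dv1| + |dv2| = 2066.8134 + 1373.7247 = 3440.5381 m/s = 3.4405 km/s

3.4405 km/s


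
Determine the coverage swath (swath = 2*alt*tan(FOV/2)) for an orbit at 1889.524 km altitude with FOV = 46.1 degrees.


FOV = 46.1 deg = 0.8045968 rad
swath = 2 * alt * tan(FOV/2) = 2 * 1889.524 * tan(0.4022984)
swath = 2 * 1889.524 * 0.4255051
swath = 1608.0042 km

1608.0042 km


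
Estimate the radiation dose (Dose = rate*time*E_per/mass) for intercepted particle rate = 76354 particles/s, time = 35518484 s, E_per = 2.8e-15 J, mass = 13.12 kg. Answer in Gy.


Total energy deposited = rate * time * E_per
  = 76354 * 35518484 * 2.8e-15 = 0.007593539 J
Dose = E_total / mass = 0.007593539 / 13.12
Dose = 5.7877586e-04 Gy

5.7878e-04 Gy


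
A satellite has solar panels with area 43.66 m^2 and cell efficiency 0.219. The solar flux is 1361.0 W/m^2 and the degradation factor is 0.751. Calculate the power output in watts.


P = area * eta * S * degradation
P = 43.66 * 0.219 * 1361.0 * 0.751
P = 9772.9552 W

9772.9552 W


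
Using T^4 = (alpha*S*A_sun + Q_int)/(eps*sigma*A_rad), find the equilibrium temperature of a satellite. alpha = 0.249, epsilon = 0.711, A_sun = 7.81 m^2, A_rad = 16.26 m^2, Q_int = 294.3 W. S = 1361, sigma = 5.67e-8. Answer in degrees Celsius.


Numerator = alpha*S*A_sun + Q_int = 0.249*1361*7.81 + 294.3 = 2941.0231 W
Denominator = eps*sigma*A_rad = 0.711*5.67e-8*16.26 = 6.5550076e-07 W/K^4
T^4 = 4.4866814e+09 K^4
T = 258.8102 K = -14.3398 C

-14.3398 degrees Celsius


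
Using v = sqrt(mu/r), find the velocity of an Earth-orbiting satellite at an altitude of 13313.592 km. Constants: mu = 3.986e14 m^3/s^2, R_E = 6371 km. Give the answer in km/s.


r = R_E + alt = 6371.0 + 13313.592 = 19684.5920 km = 1.9684592e+07 m
v = sqrt(mu/r) = sqrt(3.986e14 / 1.9684592e+07) = 4499.9267 m/s = 4.4999 km/s

4.4999 km/s


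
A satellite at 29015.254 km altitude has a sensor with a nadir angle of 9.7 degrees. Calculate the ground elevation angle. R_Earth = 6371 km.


r = R_E + alt = 35386.2540 km
Law of sines in the satellite / Earth-center / ground-point triangle:
  sin(nadir)/R_E = sin(90 + el)/r  =>  cos(el) = (r/R_E)*sin(nadir)
cos(el) = (35386.2540 / 6371.0000) * sin(9.7 deg) = 0.9358355
el = arccos(0.9358355) = 20.6365 deg
(Earth-central angle = 90 - nadir - el = 59.6635 deg)

20.6365 degrees


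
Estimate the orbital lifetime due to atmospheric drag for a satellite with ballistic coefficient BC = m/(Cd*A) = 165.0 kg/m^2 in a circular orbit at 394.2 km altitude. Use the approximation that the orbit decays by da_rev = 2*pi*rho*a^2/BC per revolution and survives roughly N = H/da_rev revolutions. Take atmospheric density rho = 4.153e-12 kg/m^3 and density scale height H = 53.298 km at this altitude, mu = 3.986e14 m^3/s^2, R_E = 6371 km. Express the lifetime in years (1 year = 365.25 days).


a = R_E + alt = 6765.2000 km = 6.7652e+06 m
da_rev = 2*pi*rho*a^2/BC = 2*pi*4.153e-12*(6.7652e+06)^2/165.0 = 7.238009 m per revolution
N = H/da_rev = 53298.0000 m / 7.238009 m = 7363.6269 revolutions
P = 2*pi*sqrt(a^3/mu) = 5537.7352 s
lifetime = N*P = 7363.6269 * 5537.7352 = 4.0777816e+07 s = 471.9655 days
years = 471.9655 / 365.25 = 1.2922 years

1.2922 years
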